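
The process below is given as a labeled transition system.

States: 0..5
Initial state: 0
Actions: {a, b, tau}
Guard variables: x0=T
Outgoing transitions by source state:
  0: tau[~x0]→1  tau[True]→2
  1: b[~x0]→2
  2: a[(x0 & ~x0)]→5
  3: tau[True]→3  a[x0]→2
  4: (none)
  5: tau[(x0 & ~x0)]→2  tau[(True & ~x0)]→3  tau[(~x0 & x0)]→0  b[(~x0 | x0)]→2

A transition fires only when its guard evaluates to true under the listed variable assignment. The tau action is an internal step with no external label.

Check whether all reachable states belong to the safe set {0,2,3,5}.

Allowed set {0,2,3,5}
R = {0,2}
  0: ok
  2: ok

Answer: INVARIANT HOLDS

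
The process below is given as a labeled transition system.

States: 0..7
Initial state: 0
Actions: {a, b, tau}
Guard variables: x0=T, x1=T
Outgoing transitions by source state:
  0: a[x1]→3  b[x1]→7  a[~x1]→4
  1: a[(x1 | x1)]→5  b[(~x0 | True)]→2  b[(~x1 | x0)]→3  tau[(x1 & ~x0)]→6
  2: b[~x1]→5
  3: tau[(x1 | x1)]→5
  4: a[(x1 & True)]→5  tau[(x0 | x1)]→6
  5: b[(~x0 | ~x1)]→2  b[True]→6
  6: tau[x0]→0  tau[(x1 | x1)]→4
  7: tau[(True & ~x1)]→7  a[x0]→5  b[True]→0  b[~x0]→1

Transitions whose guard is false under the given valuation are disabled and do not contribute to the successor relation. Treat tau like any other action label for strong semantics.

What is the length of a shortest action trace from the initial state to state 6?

Answer: 3

Analysis:
BFS to 6:
  Layer 0: {0}
  Layer 1: {3,7}
  Layer 2: {5}
  Layer 3: {6}
6 enters at depth 3; path a·tau·b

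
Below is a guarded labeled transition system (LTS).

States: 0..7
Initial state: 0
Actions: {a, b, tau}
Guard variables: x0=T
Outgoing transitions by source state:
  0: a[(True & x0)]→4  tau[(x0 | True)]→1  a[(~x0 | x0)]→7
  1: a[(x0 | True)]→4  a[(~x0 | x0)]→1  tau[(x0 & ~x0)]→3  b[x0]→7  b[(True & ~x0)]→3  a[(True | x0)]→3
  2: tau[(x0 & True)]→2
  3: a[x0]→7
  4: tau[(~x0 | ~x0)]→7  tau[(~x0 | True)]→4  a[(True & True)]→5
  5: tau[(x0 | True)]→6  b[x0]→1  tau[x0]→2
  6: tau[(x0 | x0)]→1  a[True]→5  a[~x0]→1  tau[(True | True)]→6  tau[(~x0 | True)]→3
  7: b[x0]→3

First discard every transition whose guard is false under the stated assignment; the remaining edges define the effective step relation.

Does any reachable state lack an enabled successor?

Answer: DEADLOCK-FREE

Analysis:
R = {0,1,2,3,4,5,6,7}
  0: a→4  a→7  tau→1  [3 out]
  1: a→1  a→3  a→4  b→7  [4 out]
  2: tau→2  [1 out]
  3: a→7  [1 out]
  4: a→5  tau→4  [2 out]
  5: b→1  tau→2  tau→6  [3 out]
  6: a→5  tau→1  tau→3  tau→6  [4 out]
  7: b→3  [1 out]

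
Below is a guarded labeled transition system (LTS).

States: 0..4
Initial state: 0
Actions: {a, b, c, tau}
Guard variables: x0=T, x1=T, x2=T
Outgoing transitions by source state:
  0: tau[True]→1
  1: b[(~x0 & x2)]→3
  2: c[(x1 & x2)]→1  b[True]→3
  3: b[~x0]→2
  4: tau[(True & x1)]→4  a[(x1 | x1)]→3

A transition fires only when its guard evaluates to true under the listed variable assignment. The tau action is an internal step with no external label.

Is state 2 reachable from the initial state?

5 transition(s) survive guard evaluation.
L0 = {0}
L1 = {1}  cumulative {0,1}
Reach set: {0,1}

Answer: UNREACHABLE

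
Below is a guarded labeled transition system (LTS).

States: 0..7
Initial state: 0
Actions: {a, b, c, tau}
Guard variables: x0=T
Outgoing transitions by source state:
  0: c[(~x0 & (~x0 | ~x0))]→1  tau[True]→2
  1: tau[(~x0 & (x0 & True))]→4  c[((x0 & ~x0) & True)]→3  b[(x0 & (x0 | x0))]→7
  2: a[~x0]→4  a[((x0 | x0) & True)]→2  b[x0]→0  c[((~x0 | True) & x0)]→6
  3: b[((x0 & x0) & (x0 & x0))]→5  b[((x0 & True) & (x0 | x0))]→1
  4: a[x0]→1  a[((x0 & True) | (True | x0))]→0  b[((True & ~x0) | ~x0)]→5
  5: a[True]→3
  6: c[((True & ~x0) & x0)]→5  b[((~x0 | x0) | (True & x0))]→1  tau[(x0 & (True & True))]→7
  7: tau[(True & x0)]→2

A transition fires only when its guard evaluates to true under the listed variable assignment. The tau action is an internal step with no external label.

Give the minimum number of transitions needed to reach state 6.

BFS to 6:
  depth 0: {0}
  depth 1: {2}
  depth 2: {6}
6 enters at depth 2; path tau·c

Answer: 2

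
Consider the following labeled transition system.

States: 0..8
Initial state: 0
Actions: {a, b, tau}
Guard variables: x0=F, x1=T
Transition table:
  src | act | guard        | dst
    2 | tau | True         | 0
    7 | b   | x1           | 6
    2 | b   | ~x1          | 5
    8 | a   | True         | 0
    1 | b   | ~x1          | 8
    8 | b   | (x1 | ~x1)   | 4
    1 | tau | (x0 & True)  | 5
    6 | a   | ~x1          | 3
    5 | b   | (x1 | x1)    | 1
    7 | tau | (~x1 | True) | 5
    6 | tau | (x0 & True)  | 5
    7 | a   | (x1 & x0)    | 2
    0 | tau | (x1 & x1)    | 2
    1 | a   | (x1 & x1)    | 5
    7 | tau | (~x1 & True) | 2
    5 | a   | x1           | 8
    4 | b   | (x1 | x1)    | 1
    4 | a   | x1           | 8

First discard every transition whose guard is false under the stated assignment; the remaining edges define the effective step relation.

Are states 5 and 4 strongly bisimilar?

Answer: BISIMILAR

Trace:
Refine partition for ~:
  round 0: {{0,1,2,3,4,5,6,7,8}}
  round 1: {{0,2},{1},{3,6},{4,5,8},{7}}
  round 2: {{0,2},{1},{3,6},{4,5},{7},{8}}
6 equivalence class(es) (converged in 3)
5∈{4,5}, 4∈{4,5}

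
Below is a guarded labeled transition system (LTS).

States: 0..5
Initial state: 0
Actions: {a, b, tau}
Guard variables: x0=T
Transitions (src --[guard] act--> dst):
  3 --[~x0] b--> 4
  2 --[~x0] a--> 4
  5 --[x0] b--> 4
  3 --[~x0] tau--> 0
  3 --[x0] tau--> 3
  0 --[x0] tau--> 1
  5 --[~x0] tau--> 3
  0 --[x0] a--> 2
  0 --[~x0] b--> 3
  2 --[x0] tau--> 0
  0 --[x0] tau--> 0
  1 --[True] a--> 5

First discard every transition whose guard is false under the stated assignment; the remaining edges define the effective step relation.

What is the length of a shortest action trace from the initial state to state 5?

Breadth-first toward 5:
  depth 0: {0}
  depth 1: {1,2}
  depth 2: {5}
depth(5)=2, e.g. tau·a

Answer: 2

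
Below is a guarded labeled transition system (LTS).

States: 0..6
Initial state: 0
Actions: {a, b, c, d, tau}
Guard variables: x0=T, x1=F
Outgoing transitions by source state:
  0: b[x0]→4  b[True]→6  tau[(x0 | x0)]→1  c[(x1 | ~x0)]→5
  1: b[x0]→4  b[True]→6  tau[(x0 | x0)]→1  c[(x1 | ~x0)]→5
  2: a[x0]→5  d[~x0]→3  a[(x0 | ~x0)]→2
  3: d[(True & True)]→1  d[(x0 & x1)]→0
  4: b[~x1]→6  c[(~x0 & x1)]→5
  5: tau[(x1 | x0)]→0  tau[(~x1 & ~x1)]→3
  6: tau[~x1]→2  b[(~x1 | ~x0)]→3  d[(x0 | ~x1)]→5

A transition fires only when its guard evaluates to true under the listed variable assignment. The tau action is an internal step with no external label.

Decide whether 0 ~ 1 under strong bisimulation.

Compute ~ classes (split until stable):
  π0 = {{0,1,2,3,4,5,6}}
  π1 = {{0,1},{2},{3},{4},{5},{6}}
6 equivalence class(es) (converged in 2)
class of 0: {0,1}; class of 1: {0,1}

Answer: BISIMILAR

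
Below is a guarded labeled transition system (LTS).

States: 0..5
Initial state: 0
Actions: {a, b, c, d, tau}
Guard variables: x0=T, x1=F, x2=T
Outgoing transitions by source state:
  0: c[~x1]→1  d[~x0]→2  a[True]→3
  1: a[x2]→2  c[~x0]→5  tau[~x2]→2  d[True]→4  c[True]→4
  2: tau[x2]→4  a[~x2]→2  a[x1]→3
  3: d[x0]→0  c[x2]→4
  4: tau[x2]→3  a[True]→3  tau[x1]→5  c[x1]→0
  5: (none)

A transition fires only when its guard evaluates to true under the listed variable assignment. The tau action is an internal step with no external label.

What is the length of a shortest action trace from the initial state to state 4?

Answer: 2

Working:
Layered search for 4:
  L0 = {0}
  L1 = {1,3}
  L2 = {2,4}
4 enters at depth 2; path a·c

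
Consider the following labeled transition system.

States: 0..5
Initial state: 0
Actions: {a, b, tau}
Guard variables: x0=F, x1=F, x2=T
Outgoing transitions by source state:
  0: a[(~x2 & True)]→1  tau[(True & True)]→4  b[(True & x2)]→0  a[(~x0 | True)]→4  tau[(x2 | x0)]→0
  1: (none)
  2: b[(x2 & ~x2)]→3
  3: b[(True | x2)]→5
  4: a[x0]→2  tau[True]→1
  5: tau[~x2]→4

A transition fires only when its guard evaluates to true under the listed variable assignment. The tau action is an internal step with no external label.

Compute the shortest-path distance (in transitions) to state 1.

Layered search for 1:
  L0 = {0}
  L1 = {4}
  L2 = {1}
first hit 1 at d=2 via a·tau

Answer: 2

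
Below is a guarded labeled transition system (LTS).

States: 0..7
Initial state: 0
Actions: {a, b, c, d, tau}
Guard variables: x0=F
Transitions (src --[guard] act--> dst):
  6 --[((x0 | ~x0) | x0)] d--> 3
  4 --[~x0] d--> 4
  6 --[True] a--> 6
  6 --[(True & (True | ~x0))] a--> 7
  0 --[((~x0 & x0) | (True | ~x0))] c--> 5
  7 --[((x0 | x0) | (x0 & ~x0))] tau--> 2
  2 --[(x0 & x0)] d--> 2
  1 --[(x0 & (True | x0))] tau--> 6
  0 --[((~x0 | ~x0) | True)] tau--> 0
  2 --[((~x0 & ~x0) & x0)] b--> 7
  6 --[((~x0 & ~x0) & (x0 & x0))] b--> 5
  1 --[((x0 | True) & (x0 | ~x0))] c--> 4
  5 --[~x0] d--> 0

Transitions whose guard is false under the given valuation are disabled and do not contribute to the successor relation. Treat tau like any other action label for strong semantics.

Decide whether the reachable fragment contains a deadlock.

Reachable = {0,5}
  0: c→5  tau→0  [2 exit(s)]
  5: d→0  [1 exit(s)]

Answer: DEADLOCK-FREE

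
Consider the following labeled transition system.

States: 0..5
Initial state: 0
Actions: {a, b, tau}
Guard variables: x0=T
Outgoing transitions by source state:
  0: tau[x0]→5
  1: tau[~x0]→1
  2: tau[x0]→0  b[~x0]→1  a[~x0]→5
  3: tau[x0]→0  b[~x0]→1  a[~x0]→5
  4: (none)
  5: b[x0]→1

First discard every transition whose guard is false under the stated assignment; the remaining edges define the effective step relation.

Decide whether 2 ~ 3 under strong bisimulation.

Refine partition for ~:
  round 0: {{0,1,2,3,4,5}}
  round 1: {{0,2,3},{1,4},{5}}
  round 2: {{0},{1,4},{2,3},{5}}
stable after 3 split(s): 4 block(s)
class of 2: {2,3}; class of 3: {2,3}

Answer: BISIMILAR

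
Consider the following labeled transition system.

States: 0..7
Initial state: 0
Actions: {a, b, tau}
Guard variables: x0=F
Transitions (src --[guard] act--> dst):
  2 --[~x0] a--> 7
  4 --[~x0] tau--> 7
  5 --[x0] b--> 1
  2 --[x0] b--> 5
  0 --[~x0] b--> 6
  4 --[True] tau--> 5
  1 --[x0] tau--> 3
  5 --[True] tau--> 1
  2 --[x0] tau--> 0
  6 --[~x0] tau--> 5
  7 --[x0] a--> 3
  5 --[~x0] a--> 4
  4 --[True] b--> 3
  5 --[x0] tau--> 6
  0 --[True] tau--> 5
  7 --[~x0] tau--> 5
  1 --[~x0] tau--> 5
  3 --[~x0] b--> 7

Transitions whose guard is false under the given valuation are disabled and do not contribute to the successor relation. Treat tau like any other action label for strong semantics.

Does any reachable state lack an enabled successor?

Reach set: {0,1,3,4,5,6,7}
  0: b→6  tau→5  [2 out]
  1: tau→5  [1 out]
  3: b→7  [1 out]
  4: b→3  tau→5  tau→7  [3 out]
  5: a→4  tau→1  [2 out]
  6: tau→5  [1 out]
  7: tau→5  [1 out]

Answer: DEADLOCK-FREE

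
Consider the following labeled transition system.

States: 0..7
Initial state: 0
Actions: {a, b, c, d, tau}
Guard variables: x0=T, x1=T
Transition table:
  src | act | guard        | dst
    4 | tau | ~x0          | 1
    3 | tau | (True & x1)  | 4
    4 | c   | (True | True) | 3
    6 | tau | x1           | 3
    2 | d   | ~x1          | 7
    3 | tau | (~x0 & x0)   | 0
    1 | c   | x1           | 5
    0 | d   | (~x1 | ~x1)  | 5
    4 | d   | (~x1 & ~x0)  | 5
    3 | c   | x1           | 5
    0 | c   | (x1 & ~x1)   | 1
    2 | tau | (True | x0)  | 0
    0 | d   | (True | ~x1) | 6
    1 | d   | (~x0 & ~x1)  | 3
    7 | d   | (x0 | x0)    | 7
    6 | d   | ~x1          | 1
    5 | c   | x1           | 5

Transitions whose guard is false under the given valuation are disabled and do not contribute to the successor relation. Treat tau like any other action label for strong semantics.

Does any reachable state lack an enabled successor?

Answer: DEADLOCK-FREE

Analysis:
Reachable = {0,3,4,5,6}
  0: d→6  [1 exit(s)]
  3: c→5  tau→4  [2 exit(s)]
  4: c→3  [1 exit(s)]
  5: c→5  [1 exit(s)]
  6: tau→3  [1 exit(s)]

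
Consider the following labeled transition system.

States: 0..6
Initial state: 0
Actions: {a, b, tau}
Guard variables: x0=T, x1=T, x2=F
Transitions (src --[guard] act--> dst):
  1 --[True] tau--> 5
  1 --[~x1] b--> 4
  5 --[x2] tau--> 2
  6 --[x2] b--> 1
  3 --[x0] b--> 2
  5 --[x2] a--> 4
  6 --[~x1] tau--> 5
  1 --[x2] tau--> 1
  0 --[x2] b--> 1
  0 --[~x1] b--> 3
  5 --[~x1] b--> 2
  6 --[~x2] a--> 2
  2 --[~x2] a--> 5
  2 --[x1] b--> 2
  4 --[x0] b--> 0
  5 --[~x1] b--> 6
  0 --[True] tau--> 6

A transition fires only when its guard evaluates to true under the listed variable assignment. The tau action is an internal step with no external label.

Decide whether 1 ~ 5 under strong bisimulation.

Answer: NOT BISIMILAR

Analysis:
Compute ~ classes (split until stable):
  round 0: {{0,1,2,3,4,5,6}}
  round 1: {{0,1},{2},{3,4},{5},{6}}
  round 2: {{0},{1},{2},{3},{4},{5},{6}}
stable after 3 split(s): 7 block(s)
[1]={1}  [5]={5}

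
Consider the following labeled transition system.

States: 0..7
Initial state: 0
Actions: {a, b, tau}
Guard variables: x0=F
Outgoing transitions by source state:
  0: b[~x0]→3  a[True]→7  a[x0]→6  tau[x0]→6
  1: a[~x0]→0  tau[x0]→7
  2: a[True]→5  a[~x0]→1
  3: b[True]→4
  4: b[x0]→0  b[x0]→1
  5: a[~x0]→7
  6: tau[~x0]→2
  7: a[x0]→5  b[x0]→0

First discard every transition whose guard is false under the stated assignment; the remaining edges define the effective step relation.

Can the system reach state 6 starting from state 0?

Answer: UNREACHABLE

Trace:
Guard filter leaves 8 enabled edge(s).
L0 = {0}
L1 = {3,7}  cumulative {0,3,7}
L2 = {4}  cumulative {0,3,4,7}
R = {0,3,4,7}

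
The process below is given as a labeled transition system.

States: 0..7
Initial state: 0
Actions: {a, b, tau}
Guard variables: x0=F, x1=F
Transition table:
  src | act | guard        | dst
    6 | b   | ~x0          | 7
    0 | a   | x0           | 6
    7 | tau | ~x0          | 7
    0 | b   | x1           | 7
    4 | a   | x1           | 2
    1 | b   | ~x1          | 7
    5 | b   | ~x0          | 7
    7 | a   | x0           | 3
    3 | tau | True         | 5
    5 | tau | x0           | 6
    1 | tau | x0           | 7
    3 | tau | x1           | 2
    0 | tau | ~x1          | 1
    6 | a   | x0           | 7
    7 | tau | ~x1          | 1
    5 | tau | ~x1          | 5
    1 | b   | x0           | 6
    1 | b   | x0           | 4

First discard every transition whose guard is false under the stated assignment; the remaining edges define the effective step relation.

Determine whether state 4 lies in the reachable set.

8 transition(s) survive guard evaluation.
Layer 0: {0}
Layer 1: {1}  total {0,1}
Layer 2: {7}  total {0,1,7}
R = {0,1,7}

Answer: UNREACHABLE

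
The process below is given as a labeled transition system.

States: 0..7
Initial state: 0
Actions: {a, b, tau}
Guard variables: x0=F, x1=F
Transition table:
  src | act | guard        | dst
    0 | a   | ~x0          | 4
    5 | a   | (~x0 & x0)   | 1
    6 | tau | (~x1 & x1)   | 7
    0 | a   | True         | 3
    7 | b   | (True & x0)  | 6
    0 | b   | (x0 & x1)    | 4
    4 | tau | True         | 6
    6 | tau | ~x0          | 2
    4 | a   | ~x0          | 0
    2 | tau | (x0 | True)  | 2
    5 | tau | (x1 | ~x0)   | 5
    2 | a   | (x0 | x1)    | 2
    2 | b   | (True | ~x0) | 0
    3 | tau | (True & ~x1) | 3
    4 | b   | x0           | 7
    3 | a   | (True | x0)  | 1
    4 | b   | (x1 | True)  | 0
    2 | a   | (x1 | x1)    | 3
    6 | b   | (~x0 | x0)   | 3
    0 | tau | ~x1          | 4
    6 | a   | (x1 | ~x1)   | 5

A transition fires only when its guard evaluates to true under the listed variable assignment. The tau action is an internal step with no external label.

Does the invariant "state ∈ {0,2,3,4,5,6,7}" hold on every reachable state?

Answer: INVARIANT VIOLATED at state 1

Working:
Inv-set: {0,2,3,4,5,6,7}
Reachable = {0,1,2,3,4,5,6}
  0: ✓
  1: ✗ unsafe
  2: ✓
  3: ✓
  4: ✓
  5: ✓
  6: ✓
reach 1 via a·a — violates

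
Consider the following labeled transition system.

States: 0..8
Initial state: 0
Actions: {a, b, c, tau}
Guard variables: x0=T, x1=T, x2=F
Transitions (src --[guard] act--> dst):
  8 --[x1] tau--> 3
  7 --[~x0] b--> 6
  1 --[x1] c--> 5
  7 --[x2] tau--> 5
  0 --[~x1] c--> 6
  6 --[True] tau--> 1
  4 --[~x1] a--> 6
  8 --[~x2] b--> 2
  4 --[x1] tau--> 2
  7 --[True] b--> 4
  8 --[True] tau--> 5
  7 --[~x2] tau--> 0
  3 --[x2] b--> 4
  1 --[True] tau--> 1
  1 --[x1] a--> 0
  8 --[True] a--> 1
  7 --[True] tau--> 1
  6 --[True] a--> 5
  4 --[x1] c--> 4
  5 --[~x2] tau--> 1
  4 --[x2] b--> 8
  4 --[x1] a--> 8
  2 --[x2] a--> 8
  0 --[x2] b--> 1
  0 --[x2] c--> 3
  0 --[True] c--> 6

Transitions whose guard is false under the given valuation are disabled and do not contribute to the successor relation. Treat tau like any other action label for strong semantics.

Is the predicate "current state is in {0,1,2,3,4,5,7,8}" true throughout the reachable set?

Answer: INVARIANT VIOLATED at state 6

Analysis:
Allowed set {0,1,2,3,4,5,7,8}
Reachable = {0,1,5,6}
  0: ✓
  1: ✓
  5: ✓
  6: ✗ unsafe
witness against invariant: c → 6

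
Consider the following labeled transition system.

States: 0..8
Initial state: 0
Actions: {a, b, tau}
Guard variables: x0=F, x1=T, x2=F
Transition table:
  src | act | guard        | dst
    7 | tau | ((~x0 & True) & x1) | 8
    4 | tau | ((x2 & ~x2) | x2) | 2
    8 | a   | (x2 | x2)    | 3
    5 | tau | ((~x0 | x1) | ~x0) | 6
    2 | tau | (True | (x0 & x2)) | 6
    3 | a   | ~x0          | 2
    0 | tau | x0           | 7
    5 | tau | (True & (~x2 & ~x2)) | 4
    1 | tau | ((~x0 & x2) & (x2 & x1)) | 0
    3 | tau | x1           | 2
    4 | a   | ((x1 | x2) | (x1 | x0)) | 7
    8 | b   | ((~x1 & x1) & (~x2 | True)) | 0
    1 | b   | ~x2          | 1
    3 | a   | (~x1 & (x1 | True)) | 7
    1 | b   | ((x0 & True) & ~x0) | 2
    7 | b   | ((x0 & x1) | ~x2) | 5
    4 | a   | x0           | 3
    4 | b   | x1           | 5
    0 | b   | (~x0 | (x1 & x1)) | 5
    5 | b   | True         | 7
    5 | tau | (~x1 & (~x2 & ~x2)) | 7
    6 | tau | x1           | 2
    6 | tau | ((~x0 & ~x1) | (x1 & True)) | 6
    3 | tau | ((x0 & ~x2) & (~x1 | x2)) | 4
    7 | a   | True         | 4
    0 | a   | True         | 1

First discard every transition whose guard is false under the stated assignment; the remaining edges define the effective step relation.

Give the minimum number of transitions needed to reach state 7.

Breadth-first toward 7:
  depth 0: {0}
  depth 1: {1,5}
  depth 2: {4,6,7}
first hit 7 at d=2 via b·b

Answer: 2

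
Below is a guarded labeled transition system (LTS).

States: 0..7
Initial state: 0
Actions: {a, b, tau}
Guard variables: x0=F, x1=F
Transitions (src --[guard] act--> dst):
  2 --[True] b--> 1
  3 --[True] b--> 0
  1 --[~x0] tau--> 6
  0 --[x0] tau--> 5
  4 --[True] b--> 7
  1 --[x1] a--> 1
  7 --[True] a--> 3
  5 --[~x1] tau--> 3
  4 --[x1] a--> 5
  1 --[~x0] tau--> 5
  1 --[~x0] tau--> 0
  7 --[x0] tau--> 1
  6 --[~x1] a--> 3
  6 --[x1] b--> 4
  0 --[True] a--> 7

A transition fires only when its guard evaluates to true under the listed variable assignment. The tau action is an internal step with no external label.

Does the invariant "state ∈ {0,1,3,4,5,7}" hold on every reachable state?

Allowed set {0,1,3,4,5,7}
R = {0,3,7}
  0: safe
  3: safe
  7: safe

Answer: INVARIANT HOLDS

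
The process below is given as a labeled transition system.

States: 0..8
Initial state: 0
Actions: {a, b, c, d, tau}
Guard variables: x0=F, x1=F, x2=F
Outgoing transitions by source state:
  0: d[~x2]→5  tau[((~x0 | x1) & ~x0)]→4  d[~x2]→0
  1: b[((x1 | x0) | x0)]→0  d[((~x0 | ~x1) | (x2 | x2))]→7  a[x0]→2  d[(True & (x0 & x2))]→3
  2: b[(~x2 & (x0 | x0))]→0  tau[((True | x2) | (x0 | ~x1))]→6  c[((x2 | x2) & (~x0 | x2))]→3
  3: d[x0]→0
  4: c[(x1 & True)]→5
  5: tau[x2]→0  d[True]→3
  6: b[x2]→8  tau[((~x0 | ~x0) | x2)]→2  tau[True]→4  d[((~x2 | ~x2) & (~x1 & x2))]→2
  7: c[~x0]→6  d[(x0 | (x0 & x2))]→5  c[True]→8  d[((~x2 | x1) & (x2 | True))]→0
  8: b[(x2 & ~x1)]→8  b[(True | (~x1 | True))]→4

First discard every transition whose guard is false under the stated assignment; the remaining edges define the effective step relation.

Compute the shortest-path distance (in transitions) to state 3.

BFS to 3:
  L0 = {0}
  L1 = {4,5}
  L2 = {3}
first hit 3 at d=2 via d·d

Answer: 2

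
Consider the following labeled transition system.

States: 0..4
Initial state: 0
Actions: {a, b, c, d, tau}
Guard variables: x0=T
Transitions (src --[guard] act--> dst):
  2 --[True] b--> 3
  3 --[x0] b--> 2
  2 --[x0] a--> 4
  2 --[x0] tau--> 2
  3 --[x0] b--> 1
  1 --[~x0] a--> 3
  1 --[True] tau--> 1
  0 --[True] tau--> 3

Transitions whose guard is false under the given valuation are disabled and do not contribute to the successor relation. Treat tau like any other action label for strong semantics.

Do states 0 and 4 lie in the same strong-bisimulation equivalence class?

Answer: NOT BISIMILAR

Trace:
Refine partition for ~:
  round 0: {{0,1,2,3,4}}
  round 1: {{0,1},{2},{3},{4}}
  round 2: {{0},{1},{2},{3},{4}}
5 equivalence class(es) (converged in 3)
class of 0: {0}; class of 4: {4}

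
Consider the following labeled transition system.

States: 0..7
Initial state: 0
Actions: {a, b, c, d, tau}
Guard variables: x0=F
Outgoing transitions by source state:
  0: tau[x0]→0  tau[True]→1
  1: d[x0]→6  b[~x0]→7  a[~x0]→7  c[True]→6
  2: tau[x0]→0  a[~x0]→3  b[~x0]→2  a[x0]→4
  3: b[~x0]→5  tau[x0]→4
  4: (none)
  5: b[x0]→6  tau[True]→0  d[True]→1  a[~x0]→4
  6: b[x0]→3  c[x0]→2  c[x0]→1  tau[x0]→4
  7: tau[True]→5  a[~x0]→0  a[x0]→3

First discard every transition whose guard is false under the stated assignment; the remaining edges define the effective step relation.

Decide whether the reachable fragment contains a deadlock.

Reach set: {0,1,4,5,6,7}
  0: tau→1  [1 exit(s)]
  1: a→7  b→7  c→6  [3 exit(s)]
  4: ∅  [deadlock]
  5: a→4  d→1  tau→0  [3 exit(s)]
  6: ∅  [deadlock]
  7: a→0  tau→5  [2 exit(s)]
trace reaching 4: tau·b·tau·a

Answer: DEADLOCK at state 4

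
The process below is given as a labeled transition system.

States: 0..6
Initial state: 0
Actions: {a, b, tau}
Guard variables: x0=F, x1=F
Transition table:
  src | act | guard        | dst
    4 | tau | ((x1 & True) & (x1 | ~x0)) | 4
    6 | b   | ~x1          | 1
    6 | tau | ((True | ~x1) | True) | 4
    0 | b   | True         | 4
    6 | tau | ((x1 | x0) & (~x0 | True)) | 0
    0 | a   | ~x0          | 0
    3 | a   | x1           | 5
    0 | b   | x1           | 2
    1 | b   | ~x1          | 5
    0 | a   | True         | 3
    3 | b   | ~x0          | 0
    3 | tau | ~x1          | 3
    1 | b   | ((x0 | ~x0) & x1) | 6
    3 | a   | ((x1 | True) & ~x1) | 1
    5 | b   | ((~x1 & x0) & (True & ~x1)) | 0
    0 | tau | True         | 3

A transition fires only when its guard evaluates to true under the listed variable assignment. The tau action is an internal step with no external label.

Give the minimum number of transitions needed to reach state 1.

Answer: 2

Analysis:
Breadth-first toward 1:
  Layer 0: {0}
  Layer 1: {3,4}
  Layer 2: {1}
first hit 1 at d=2 via a·a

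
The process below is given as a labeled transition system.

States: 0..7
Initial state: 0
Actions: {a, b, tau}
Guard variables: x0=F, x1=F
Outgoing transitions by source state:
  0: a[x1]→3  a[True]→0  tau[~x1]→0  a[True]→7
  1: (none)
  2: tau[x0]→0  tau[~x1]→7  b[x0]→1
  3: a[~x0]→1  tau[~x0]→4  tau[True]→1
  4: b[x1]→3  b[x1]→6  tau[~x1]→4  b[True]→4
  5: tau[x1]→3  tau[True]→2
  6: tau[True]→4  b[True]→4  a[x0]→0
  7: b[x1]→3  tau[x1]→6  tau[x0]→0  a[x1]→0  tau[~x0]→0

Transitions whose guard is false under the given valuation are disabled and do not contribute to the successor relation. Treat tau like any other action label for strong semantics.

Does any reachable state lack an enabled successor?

Answer: DEADLOCK-FREE

Trace:
R = {0,7}
  0: a→0  a→7  tau→0  [3 out]
  7: tau→0  [1 out]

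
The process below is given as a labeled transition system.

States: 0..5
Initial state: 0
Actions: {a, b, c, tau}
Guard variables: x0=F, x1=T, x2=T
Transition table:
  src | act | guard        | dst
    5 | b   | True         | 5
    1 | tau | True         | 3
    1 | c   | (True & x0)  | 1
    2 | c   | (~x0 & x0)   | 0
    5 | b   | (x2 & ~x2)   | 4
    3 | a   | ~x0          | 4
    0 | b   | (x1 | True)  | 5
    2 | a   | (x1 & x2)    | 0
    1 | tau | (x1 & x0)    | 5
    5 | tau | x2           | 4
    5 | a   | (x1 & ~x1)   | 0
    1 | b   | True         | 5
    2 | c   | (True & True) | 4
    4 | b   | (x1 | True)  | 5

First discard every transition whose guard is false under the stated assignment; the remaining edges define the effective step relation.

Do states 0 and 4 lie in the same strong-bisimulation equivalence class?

Refine partition for ~:
  round 0: {{0,1,2,3,4,5}}
  round 1: {{0,4},{1,5},{2},{3}}
  round 2: {{0,4},{1},{2},{3},{5}}
Fixed point at round 3; 5 class(es).
0∈{0,4}, 4∈{0,4}

Answer: BISIMILAR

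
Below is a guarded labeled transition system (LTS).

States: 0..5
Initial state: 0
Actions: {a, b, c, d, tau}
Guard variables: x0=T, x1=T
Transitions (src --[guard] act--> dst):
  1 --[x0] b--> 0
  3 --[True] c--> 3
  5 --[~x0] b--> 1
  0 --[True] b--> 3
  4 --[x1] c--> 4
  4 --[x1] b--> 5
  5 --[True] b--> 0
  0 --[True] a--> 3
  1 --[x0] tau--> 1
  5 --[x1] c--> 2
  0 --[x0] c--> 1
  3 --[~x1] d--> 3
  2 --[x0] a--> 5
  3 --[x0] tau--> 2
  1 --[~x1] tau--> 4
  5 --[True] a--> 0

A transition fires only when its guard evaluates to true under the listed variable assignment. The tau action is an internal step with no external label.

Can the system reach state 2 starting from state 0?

Answer: REACHABLE

Analysis:
After dropping false guards: 13 live edges.
depth 0: {0}
depth 1: {1,3}  now seen {0,1,3}
depth 2: {2}  now seen {0,1,2,3}
depth 3: {5}  now seen {0,1,2,3,5}
Reachable = {0,1,2,3,5}
witness 2: b·tau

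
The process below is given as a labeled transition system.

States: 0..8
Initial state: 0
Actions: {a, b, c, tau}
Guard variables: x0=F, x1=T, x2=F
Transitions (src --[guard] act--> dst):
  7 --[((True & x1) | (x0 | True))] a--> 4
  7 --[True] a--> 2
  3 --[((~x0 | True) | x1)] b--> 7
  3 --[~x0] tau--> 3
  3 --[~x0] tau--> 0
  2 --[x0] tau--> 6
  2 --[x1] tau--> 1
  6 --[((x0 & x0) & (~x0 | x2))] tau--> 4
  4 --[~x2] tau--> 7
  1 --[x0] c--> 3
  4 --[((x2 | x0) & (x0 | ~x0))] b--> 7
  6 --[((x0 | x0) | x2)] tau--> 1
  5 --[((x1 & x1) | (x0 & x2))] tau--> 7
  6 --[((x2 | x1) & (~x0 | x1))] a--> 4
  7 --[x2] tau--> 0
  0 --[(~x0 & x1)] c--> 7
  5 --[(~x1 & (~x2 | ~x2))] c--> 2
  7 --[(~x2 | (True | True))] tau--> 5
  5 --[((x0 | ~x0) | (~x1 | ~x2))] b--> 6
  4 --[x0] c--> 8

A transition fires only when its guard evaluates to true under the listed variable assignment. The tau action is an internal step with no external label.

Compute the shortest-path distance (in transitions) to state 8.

Breadth-first toward 8:
  depth 0: {0}
  depth 1: {7}
  depth 2: {2,4,5}
  depth 3: {1,6}
8 never appears.

Answer: UNREACHABLE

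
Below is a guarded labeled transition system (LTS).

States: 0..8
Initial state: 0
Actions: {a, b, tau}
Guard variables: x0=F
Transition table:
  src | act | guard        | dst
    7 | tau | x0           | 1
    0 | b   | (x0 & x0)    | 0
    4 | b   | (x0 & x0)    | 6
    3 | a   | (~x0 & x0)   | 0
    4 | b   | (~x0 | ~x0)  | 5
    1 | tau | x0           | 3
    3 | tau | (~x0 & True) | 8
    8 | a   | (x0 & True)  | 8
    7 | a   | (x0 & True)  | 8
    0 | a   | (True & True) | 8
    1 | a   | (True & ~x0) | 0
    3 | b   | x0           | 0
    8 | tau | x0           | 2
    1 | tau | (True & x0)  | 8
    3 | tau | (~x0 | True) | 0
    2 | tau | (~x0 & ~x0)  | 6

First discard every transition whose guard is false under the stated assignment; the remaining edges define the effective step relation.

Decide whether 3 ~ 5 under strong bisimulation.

Answer: NOT BISIMILAR

Trace:
Refine partition for ~:
  π0 = {{0,1,2,3,4,5,6,7,8}}
  π1 = {{0,1},{2,3},{4},{5,6,7,8}}
  π2 = {{0},{1},{2},{3},{4},{5,6,7,8}}
stable after 3 split(s): 6 block(s)
class of 3: {3}; class of 5: {5,6,7,8}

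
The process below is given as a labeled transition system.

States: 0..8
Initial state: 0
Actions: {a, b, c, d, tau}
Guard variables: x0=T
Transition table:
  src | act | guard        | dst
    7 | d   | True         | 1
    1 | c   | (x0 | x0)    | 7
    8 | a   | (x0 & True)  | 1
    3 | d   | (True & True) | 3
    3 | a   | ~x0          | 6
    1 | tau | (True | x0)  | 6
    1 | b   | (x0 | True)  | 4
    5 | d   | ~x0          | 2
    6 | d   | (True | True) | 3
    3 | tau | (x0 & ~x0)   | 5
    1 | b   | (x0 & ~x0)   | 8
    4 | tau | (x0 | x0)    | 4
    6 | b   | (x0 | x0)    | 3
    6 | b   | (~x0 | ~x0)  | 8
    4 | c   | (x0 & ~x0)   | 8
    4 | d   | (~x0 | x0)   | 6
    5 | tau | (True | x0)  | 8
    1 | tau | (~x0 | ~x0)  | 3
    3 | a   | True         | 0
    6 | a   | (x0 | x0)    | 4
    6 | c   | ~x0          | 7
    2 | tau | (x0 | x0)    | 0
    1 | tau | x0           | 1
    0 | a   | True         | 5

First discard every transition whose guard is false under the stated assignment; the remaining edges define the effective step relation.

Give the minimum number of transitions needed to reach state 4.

BFS to 4:
  Layer 0: {0}
  Layer 1: {5}
  Layer 2: {8}
  Layer 3: {1}
  Layer 4: {4,6,7}
first hit 4 at d=4 via a·tau·a·b

Answer: 4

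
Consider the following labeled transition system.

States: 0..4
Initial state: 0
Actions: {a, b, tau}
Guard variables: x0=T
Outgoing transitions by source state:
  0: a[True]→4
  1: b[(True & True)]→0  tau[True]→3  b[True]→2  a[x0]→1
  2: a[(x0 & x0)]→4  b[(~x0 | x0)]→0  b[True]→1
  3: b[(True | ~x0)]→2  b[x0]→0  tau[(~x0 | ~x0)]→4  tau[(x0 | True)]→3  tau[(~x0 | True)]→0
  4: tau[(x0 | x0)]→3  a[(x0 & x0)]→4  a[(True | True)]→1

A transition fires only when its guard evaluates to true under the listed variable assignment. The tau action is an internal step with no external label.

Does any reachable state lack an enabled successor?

Answer: DEADLOCK-FREE

Trace:
R = {0,1,2,3,4}
  0: a→4  [1 exit(s)]
  1: a→1  b→0  b→2  tau→3  [4 exit(s)]
  2: a→4  b→0  b→1  [3 exit(s)]
  3: b→0  b→2  tau→0  tau→3  [4 exit(s)]
  4: a→1  a→4  tau→3  [3 exit(s)]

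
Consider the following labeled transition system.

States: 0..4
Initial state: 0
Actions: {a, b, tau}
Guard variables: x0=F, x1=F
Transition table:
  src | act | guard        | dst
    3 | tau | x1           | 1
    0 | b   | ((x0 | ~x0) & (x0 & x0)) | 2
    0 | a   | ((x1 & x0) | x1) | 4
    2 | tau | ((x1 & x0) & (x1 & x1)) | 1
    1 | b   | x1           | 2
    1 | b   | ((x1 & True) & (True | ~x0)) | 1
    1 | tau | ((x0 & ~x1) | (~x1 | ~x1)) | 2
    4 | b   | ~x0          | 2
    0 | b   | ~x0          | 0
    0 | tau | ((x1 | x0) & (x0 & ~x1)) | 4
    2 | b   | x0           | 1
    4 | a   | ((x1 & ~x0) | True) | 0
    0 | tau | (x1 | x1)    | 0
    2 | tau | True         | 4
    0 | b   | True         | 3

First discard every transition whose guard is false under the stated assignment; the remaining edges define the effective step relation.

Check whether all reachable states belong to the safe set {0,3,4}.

Allowed set {0,3,4}
R = {0,3}
  0: safe
  3: safe

Answer: INVARIANT HOLDS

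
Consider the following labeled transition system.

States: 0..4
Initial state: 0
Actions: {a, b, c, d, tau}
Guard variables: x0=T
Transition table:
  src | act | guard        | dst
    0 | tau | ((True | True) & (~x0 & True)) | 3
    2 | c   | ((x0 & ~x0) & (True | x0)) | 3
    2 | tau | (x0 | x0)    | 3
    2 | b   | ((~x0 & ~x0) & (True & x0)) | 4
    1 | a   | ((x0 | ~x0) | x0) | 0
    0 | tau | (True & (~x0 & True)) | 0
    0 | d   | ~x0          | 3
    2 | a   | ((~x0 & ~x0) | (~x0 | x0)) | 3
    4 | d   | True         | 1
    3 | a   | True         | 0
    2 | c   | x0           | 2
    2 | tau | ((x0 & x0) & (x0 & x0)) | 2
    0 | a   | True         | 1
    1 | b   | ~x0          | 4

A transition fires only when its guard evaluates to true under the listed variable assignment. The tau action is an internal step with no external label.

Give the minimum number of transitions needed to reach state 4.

BFS to 4:
  depth 0: {0}
  depth 1: {1}
4 never appears.

Answer: UNREACHABLE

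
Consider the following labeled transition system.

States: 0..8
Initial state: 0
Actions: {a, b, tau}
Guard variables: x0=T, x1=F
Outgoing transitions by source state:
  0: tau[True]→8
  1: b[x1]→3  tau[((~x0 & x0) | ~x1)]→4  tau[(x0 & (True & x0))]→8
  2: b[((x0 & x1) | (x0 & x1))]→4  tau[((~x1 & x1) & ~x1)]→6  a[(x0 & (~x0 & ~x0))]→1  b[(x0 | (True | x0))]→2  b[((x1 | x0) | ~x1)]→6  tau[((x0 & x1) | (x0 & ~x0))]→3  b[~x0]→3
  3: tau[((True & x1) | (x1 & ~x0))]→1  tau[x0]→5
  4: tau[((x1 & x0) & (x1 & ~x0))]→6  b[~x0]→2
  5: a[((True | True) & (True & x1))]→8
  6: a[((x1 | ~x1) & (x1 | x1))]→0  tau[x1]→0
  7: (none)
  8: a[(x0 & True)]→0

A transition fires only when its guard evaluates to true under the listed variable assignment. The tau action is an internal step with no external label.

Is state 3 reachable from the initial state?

Answer: UNREACHABLE

Trace:
After dropping false guards: 7 live edges.
L0 = {0}
L1 = {8}  cumulative {0,8}
Reach set: {0,8}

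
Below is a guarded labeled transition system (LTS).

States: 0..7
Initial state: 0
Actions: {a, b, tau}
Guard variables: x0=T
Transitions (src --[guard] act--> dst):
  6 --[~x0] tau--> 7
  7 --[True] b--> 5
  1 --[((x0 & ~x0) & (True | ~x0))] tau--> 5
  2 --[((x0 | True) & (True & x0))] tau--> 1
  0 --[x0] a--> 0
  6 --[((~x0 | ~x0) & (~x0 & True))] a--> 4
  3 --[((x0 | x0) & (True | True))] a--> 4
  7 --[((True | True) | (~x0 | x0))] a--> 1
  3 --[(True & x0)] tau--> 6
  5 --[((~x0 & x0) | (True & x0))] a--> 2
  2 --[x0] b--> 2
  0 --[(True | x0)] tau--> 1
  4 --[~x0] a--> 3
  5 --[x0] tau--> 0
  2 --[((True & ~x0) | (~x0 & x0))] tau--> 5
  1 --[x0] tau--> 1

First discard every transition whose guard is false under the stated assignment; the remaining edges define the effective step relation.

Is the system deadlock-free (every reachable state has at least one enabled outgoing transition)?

Reachable = {0,1}
  0: a→0  tau→1  [2 out]
  1: tau→1  [1 out]

Answer: DEADLOCK-FREE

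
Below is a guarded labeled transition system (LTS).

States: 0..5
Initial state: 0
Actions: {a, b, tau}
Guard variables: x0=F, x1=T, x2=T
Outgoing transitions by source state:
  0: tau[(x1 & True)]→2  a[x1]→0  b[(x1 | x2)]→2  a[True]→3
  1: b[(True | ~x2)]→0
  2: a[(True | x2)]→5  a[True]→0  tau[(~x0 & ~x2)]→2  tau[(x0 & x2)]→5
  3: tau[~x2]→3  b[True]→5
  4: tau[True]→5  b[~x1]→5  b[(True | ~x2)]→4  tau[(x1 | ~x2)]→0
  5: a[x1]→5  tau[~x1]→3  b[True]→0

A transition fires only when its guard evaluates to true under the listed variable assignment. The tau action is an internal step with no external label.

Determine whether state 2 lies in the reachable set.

Answer: REACHABLE

Analysis:
After dropping false guards: 13 live edges.
Layer 0: {0}
Layer 1: {2,3}  now seen {0,2,3}
Layer 2: {5}  now seen {0,2,3,5}
Reachable = {0,2,3,5}
witness 2: tau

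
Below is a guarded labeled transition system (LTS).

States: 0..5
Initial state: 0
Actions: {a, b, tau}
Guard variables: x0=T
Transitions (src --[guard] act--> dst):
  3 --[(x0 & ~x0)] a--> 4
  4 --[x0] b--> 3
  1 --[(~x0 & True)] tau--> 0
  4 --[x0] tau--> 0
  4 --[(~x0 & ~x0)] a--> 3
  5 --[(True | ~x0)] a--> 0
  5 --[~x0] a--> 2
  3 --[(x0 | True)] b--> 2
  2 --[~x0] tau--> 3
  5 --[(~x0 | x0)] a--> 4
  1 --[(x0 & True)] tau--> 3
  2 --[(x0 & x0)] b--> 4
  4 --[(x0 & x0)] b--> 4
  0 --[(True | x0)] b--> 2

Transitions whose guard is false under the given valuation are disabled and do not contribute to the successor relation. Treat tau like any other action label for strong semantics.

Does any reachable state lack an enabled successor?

Reachable = {0,2,3,4}
  0: b→2  [1 exit(s)]
  2: b→4  [1 exit(s)]
  3: b→2  [1 exit(s)]
  4: b→3  b→4  tau→0  [3 exit(s)]

Answer: DEADLOCK-FREE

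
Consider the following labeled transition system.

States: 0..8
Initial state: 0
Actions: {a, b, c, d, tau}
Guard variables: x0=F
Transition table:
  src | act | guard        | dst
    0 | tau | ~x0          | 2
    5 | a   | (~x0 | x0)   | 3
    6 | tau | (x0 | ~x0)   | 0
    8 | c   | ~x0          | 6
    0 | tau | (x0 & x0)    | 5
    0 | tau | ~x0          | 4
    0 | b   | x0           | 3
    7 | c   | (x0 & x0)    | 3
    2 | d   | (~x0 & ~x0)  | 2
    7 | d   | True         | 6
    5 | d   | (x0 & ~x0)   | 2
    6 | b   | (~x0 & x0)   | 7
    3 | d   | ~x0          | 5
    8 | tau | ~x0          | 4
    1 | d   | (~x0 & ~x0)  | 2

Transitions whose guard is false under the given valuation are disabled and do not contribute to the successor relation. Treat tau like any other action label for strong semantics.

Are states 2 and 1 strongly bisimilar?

Refine partition for ~:
  P[0] = {{0,1,2,3,4,5,6,7,8}}
  P[1] = {{0,6},{1,2,3,7},{4},{5},{8}}
  P[2] = {{0},{1,2},{3},{4},{5},{6},{7},{8}}
8 equivalence class(es) (converged in 3)
2∈{1,2}, 1∈{1,2}

Answer: BISIMILAR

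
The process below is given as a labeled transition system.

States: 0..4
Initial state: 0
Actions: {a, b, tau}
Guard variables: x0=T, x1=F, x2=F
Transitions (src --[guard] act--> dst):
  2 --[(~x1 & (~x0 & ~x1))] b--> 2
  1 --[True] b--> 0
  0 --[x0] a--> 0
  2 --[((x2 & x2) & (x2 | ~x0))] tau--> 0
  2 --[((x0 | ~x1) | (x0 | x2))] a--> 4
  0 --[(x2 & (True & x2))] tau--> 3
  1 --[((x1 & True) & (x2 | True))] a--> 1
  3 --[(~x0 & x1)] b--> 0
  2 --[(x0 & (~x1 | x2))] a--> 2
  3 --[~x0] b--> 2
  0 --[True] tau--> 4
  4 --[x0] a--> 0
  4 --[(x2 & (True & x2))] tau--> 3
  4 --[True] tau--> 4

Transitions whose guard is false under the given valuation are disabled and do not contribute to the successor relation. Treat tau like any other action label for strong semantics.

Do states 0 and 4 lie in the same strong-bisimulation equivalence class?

Answer: BISIMILAR

Analysis:
Bisimulation quotient by refinement:
  P[0] = {{0,1,2,3,4}}
  P[1] = {{0,4},{1},{2},{3}}
stable after 2 split(s): 4 block(s)
class of 0: {0,4}; class of 4: {0,4}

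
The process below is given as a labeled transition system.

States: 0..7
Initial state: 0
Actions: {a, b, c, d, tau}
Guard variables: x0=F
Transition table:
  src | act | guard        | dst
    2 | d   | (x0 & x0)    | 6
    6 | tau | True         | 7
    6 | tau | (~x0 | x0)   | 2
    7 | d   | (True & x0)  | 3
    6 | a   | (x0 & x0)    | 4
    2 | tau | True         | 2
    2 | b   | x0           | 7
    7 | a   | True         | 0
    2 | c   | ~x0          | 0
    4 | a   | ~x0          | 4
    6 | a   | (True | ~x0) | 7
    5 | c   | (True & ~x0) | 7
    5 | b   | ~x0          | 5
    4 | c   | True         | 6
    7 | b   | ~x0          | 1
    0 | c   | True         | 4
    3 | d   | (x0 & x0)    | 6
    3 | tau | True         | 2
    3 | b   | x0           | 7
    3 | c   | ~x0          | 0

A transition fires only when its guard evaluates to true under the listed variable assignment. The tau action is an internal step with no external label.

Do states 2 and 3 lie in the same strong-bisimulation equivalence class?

Answer: BISIMILAR

Analysis:
Bisimulation quotient by refinement:
  P[0] = {{0,1,2,3,4,5,6,7}}
  P[1] = {{0},{1},{2,3},{4},{5},{6},{7}}
7 equivalence class(es) (converged in 2)
[2]={2,3}  [3]={2,3}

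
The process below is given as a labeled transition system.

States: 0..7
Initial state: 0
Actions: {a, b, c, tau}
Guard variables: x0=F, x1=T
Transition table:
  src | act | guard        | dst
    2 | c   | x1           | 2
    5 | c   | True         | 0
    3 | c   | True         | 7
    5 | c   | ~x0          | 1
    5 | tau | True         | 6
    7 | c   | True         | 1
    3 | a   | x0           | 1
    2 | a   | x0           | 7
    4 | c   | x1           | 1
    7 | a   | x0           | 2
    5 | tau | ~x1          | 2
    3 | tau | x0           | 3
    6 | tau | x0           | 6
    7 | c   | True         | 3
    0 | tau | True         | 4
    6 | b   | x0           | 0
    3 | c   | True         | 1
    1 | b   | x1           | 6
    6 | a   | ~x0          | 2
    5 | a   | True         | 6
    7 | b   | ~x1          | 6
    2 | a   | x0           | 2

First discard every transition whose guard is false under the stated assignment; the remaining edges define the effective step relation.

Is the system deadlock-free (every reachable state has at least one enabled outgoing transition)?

Answer: DEADLOCK-FREE

Analysis:
Reachable = {0,1,2,4,6}
  0: tau→4  [1 out]
  1: b→6  [1 out]
  2: c→2  [1 out]
  4: c→1  [1 out]
  6: a→2  [1 out]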